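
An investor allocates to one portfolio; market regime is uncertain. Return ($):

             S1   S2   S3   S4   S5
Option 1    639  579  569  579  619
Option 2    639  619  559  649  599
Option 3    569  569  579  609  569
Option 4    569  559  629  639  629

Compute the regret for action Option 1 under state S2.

Best payoff under S2 is 619.
Regret = 619 − 579 = 40.

40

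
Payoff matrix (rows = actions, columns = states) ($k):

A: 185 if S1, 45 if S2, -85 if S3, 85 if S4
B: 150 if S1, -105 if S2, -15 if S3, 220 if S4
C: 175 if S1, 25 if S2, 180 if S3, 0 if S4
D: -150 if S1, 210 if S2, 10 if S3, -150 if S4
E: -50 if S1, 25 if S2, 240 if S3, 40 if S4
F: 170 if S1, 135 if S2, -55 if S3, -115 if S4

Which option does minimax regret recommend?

C

Column bests: S1=185, S2=210, S3=240, S4=220.
A regrets: 0, 165, 325, 135 → max 325
B regrets: 35, 315, 255, 0 → max 315
C regrets: 10, 185, 60, 220 → max 220
D regrets: 335, 0, 230, 370 → max 370
E regrets: 235, 185, 0, 180 → max 235
F regrets: 15, 75, 295, 335 → max 335
Smallest max regret = 220 → C.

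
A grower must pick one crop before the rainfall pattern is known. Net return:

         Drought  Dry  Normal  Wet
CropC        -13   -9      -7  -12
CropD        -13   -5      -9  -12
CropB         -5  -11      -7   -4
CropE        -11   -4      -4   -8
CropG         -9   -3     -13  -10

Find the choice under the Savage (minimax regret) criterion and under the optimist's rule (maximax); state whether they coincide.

minimax regret → CropE; maximax → CropG (disagree)

Column bests: Drought=-5, Dry=-3, Normal=-4, Wet=-4.
CropC regrets: 8, 6, 3, 8 → max 8
CropD regrets: 8, 2, 5, 8 → max 8
CropB regrets: 0, 8, 3, 0 → max 8
CropE regrets: 6, 1, 0, 4 → max 6
CropG regrets: 4, 0, 9, 6 → max 9
Smallest max regret = 6 → CropE.
Row maxima: CropC=-7, CropD=-5, CropB=-4, CropE=-4, CropG=-3
Best best-case = -3 → CropG.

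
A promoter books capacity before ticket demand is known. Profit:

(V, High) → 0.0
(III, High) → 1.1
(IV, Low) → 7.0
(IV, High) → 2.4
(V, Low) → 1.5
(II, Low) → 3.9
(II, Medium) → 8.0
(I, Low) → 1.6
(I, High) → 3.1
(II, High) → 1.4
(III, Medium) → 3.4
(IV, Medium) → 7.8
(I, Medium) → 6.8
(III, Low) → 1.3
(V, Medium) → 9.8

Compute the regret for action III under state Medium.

6.4

Best payoff under Medium is 9.8.
Regret = 9.8 − 3.4 = 6.4.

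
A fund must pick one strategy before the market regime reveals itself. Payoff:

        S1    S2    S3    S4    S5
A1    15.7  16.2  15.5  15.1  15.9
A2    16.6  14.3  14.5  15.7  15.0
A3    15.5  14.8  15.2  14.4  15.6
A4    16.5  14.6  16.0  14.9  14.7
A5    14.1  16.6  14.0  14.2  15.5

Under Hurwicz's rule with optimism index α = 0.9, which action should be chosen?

A2

A1: 0.9·16.2 + 0.1·15.1 = 16.09
A2: 0.9·16.6 + 0.1·14.3 = 16.37
A3: 0.9·15.6 + 0.1·14.4 = 15.48
A4: 0.9·16.5 + 0.1·14.6 = 16.31
A5: 0.9·16.6 + 0.1·14.0 = 16.34
Highest Hurwicz score = 16.37 → A2.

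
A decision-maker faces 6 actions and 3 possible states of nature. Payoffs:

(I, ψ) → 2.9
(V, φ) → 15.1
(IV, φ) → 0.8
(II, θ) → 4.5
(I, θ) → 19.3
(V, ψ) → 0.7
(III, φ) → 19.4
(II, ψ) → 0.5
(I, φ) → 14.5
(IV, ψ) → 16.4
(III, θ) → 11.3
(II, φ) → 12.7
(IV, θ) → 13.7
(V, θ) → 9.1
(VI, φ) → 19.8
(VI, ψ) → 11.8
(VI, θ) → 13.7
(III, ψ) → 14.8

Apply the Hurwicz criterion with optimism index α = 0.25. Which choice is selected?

I: 0.25·19.3 + 0.75·2.9 = 7
II: 0.25·12.7 + 0.75·0.5 = 3.55
III: 0.25·19.4 + 0.75·11.3 = 13.325
IV: 0.25·16.4 + 0.75·0.8 = 4.7
V: 0.25·15.1 + 0.75·0.7 = 4.3
VI: 0.25·19.8 + 0.75·11.8 = 13.8
Highest Hurwicz score = 13.8 → VI.

VI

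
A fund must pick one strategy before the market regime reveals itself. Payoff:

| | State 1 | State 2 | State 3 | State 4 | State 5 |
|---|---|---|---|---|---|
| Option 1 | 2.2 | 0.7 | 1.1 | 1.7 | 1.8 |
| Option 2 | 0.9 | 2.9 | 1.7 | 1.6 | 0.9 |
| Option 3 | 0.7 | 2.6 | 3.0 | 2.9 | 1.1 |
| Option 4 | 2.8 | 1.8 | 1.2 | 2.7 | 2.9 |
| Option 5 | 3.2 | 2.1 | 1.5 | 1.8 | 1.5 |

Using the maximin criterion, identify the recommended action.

Option 5

Row minima: Option 1=0.7, Option 2=0.9, Option 3=0.7, Option 4=1.2, Option 5=1.5
Best worst-case = 1.5 → Option 5.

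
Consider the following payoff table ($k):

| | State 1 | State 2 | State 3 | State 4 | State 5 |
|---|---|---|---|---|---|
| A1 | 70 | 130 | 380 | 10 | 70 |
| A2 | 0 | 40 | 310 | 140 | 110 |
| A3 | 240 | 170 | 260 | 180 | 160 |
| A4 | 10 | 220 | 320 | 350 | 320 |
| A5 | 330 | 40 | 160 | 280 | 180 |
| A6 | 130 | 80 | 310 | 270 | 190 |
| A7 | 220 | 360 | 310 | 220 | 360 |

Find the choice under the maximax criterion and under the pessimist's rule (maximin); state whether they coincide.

Row maxima: A1=380, A2=310, A3=260, A4=350, A5=330, A6=310, A7=360
Best best-case = 380 → A1.
Row minima: A1=10, A2=0, A3=160, A4=10, A5=40, A6=80, A7=220
Best worst-case = 220 → A7.

maximax → A1; maximin → A7 (disagree)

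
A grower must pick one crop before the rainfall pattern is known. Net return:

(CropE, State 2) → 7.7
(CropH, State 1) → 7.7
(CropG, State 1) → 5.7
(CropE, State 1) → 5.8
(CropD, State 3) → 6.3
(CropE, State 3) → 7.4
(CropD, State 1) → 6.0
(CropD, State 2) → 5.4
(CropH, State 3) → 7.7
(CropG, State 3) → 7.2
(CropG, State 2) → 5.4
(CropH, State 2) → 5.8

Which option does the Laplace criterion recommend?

CropH

Row averages: CropE=209/30, CropH=106/15, CropD=5.9, CropG=6.1
Highest average = 106/15 → CropH.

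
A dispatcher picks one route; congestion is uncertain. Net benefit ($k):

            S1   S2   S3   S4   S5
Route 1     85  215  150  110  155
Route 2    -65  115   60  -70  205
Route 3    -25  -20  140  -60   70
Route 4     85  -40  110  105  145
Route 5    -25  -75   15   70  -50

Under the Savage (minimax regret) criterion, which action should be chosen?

Route 1

Column bests: S1=85, S2=215, S3=150, S4=110, S5=205.
Route 1 regrets: 0, 0, 0, 0, 50 → max 50
Route 2 regrets: 150, 100, 90, 180, 0 → max 180
Route 3 regrets: 110, 235, 10, 170, 135 → max 235
Route 4 regrets: 0, 255, 40, 5, 60 → max 255
Route 5 regrets: 110, 290, 135, 40, 255 → max 290
Smallest max regret = 50 → Route 1.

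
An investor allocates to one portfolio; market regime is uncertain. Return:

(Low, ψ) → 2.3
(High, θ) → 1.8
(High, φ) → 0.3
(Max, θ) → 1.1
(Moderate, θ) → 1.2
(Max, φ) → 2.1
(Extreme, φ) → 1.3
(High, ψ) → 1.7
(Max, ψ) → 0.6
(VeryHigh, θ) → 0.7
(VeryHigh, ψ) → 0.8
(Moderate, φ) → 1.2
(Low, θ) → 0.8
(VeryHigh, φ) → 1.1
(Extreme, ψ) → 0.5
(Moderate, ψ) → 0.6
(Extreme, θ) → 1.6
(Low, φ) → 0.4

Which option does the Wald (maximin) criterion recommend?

VeryHigh

Row minima: Low=0.4, Moderate=0.6, High=0.3, VeryHigh=0.7, Extreme=0.5, Max=0.6
Best worst-case = 0.7 → VeryHigh.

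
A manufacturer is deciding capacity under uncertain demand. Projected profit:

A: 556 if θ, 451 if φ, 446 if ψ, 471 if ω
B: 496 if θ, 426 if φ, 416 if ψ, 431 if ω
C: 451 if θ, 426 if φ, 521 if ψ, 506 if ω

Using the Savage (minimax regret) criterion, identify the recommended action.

Column bests: θ=556, φ=451, ψ=521, ω=506.
A regrets: 0, 0, 75, 35 → max 75
B regrets: 60, 25, 105, 75 → max 105
C regrets: 105, 25, 0, 0 → max 105
Smallest max regret = 75 → A.

A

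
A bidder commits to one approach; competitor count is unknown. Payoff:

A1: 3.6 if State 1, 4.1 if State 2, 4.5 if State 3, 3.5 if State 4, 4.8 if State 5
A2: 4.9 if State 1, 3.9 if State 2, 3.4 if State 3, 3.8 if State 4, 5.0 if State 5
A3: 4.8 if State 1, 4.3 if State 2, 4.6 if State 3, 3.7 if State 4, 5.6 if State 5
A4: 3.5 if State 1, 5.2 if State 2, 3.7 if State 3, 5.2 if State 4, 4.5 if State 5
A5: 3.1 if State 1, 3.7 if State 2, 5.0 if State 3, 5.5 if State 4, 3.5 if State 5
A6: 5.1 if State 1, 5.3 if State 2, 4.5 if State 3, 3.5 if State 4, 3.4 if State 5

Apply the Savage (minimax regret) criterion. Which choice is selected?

Column bests: State 1=5.1, State 2=5.3, State 3=5.0, State 4=5.5, State 5=5.6.
A1 regrets: 1.5, 1.2, 0.5, 2.0, 0.8 → max 2.0
A2 regrets: 0.2, 1.4, 1.6, 1.7, 0.6 → max 1.7
A3 regrets: 0.3, 1.0, 0.4, 1.8, 0.0 → max 1.8
A4 regrets: 1.6, 0.1, 1.3, 0.3, 1.1 → max 1.6
A5 regrets: 2.0, 1.6, 0.0, 0.0, 2.1 → max 2.1
A6 regrets: 0.0, 0.0, 0.5, 2.0, 2.2 → max 2.2
Smallest max regret = 1.6 → A4.

A4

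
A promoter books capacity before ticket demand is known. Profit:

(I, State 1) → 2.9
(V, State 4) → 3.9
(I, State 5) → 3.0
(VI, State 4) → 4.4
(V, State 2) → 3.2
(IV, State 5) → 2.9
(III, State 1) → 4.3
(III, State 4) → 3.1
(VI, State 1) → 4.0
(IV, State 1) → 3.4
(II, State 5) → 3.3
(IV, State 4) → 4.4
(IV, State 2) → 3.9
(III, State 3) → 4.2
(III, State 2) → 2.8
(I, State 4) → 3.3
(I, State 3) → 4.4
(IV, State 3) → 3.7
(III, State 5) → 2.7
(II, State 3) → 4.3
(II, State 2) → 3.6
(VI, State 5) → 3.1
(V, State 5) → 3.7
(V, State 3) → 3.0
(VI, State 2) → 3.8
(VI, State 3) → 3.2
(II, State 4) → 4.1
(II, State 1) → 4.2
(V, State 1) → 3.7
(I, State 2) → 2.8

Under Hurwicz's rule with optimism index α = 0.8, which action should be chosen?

I: 0.8·4.4 + 0.2·2.8 = 4.08
II: 0.8·4.3 + 0.2·3.3 = 4.1
III: 0.8·4.3 + 0.2·2.7 = 3.98
IV: 0.8·4.4 + 0.2·2.9 = 4.1
V: 0.8·3.9 + 0.2·3.0 = 3.72
VI: 0.8·4.4 + 0.2·3.1 = 4.14
Highest Hurwicz score = 4.14 → VI.

VI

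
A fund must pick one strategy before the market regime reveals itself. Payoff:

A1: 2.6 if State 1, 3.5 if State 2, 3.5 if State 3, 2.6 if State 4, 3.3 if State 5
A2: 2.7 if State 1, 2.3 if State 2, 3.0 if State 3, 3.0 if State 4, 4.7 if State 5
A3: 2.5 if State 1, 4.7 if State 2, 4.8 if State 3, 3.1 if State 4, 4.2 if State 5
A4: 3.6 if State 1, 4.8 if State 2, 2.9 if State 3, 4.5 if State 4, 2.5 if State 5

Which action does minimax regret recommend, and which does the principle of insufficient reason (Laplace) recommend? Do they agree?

minimax regret → A3; laplace → A3 (agree)

Column bests: State 1=3.6, State 2=4.8, State 3=4.8, State 4=4.5, State 5=4.7.
A1 regrets: 1.0, 1.3, 1.3, 1.9, 1.4 → max 1.9
A2 regrets: 0.9, 2.5, 1.8, 1.5, 0.0 → max 2.5
A3 regrets: 1.1, 0.1, 0.0, 1.4, 0.5 → max 1.4
A4 regrets: 0.0, 0.0, 1.9, 0.0, 2.2 → max 2.2
Smallest max regret = 1.4 → A3.
Row averages: A1=3.1, A2=3.14, A3=3.86, A4=3.66
Highest average = 3.86 → A3.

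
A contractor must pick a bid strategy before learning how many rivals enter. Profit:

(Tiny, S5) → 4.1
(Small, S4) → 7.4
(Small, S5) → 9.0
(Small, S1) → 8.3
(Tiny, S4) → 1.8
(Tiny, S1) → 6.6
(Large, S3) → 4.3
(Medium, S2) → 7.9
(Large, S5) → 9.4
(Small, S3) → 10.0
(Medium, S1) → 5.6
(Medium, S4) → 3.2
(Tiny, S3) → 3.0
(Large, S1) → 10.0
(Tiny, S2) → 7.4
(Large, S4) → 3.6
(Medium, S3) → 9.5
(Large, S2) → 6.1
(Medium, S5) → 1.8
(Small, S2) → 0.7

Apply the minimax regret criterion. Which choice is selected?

Column bests: S1=10.0, S2=7.9, S3=10.0, S4=7.4, S5=9.4.
Tiny regrets: 3.4, 0.5, 7.0, 5.6, 5.3 → max 7.0
Small regrets: 1.7, 7.2, 0.0, 0.0, 0.4 → max 7.2
Medium regrets: 4.4, 0.0, 0.5, 4.2, 7.6 → max 7.6
Large regrets: 0.0, 1.8, 5.7, 3.8, 0.0 → max 5.7
Smallest max regret = 5.7 → Large.

Large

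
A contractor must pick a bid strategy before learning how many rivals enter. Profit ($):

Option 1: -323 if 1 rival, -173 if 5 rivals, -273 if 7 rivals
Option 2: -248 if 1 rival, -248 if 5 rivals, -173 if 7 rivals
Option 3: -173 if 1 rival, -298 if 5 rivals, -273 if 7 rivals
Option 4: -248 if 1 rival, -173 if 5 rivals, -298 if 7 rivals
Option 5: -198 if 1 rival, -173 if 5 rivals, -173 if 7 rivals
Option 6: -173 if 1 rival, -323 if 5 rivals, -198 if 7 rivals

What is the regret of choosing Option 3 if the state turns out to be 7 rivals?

Best payoff under 7 rivals is -173.
Regret = -173 − (-273) = 100.

100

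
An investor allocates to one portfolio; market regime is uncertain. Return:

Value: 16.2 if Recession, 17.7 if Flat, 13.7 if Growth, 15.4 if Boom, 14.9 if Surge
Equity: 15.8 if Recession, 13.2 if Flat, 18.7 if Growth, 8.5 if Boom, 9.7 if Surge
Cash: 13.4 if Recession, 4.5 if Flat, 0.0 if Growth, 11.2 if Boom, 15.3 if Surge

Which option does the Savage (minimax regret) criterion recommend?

Value

Column bests: Recession=16.2, Flat=17.7, Growth=18.7, Boom=15.4, Surge=15.3.
Value regrets: 0.0, 0.0, 5.0, 0.0, 0.4 → max 5.0
Equity regrets: 0.4, 4.5, 0.0, 6.9, 5.6 → max 6.9
Cash regrets: 2.8, 13.2, 18.7, 4.2, 0.0 → max 18.7
Smallest max regret = 5.0 → Value.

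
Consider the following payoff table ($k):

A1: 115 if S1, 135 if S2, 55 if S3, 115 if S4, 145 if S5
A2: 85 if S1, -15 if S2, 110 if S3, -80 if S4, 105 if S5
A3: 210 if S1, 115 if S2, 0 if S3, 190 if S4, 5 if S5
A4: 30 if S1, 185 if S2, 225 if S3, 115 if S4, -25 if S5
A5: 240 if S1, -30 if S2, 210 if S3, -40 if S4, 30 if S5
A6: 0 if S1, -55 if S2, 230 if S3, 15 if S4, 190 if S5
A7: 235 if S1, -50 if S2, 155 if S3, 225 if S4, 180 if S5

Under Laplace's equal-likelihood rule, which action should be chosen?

A7

Row averages: A1=113, A2=41, A3=104, A4=106, A5=82, A6=76, A7=149
Highest average = 149 → A7.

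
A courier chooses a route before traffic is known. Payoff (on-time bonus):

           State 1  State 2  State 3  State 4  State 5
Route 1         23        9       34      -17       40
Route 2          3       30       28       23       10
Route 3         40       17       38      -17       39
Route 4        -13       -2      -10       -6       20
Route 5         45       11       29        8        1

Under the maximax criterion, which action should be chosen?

Row maxima: Route 1=40, Route 2=30, Route 3=40, Route 4=20, Route 5=45
Best best-case = 45 → Route 5.

Route 5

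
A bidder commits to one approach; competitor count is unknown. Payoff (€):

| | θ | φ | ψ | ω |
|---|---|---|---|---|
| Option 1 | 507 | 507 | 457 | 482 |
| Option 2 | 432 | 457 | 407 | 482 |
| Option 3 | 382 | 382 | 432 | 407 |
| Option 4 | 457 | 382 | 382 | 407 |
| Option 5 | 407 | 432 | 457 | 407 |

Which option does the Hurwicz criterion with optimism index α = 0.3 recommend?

Option 1

Option 1: 0.3·507 + 0.7·457 = 472
Option 2: 0.3·482 + 0.7·407 = 429.5
Option 3: 0.3·432 + 0.7·382 = 397
Option 4: 0.3·457 + 0.7·382 = 404.5
Option 5: 0.3·457 + 0.7·407 = 422
Highest Hurwicz score = 472 → Option 1.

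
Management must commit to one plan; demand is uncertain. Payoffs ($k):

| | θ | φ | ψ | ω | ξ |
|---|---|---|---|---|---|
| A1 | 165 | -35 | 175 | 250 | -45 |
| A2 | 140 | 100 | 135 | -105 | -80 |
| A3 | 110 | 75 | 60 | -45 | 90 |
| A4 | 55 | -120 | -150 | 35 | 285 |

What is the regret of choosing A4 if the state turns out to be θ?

110

Best payoff under θ is 165.
Regret = 165 − 55 = 110.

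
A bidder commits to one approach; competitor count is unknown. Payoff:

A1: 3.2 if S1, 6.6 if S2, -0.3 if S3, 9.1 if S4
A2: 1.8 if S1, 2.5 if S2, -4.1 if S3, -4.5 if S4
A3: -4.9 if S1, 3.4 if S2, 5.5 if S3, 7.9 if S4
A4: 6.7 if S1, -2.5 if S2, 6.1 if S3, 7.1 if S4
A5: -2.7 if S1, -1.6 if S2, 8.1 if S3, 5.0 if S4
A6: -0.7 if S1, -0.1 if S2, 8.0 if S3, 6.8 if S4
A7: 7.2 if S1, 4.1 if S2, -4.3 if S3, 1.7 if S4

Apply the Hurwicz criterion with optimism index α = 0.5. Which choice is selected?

A1

A1: 0.5·9.1 + 0.5·(-0.3) = 4.4
A2: 0.5·2.5 + 0.5·(-4.5) = -1
A3: 0.5·7.9 + 0.5·(-4.9) = 1.5
A4: 0.5·7.1 + 0.5·(-2.5) = 2.3
A5: 0.5·8.1 + 0.5·(-2.7) = 2.7
A6: 0.5·8.0 + 0.5·(-0.7) = 3.65
A7: 0.5·7.2 + 0.5·(-4.3) = 1.45
Highest Hurwicz score = 4.4 → A1.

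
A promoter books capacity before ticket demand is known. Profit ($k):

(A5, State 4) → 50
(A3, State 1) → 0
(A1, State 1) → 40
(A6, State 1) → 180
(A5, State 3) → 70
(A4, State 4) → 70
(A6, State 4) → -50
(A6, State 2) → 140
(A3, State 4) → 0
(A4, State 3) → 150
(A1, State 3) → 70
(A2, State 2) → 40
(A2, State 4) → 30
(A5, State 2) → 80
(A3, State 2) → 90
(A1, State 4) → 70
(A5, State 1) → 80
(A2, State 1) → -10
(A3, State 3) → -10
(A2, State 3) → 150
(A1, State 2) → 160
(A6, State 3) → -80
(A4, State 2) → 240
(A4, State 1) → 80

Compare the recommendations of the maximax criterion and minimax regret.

maximax → A4; minimax regret → A4 (agree)

Row maxima: A1=160, A2=150, A3=90, A4=240, A5=80, A6=180
Best best-case = 240 → A4.
Column bests: State 1=180, State 2=240, State 3=150, State 4=70.
A1 regrets: 140, 80, 80, 0 → max 140
A2 regrets: 190, 200, 0, 40 → max 200
A3 regrets: 180, 150, 160, 70 → max 180
A4 regrets: 100, 0, 0, 0 → max 100
A5 regrets: 100, 160, 80, 20 → max 160
A6 regrets: 0, 100, 230, 120 → max 230
Smallest max regret = 100 → A4.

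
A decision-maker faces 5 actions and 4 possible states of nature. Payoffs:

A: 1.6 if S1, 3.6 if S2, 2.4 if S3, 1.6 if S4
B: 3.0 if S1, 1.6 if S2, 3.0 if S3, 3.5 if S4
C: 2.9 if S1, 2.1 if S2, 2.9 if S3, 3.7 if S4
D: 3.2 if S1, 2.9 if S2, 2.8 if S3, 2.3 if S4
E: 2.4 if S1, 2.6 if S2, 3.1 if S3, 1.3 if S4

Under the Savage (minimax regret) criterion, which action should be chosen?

D

Column bests: S1=3.2, S2=3.6, S3=3.1, S4=3.7.
A regrets: 1.6, 0.0, 0.7, 2.1 → max 2.1
B regrets: 0.2, 2.0, 0.1, 0.2 → max 2.0
C regrets: 0.3, 1.5, 0.2, 0.0 → max 1.5
D regrets: 0.0, 0.7, 0.3, 1.4 → max 1.4
E regrets: 0.8, 1.0, 0.0, 2.4 → max 2.4
Smallest max regret = 1.4 → D.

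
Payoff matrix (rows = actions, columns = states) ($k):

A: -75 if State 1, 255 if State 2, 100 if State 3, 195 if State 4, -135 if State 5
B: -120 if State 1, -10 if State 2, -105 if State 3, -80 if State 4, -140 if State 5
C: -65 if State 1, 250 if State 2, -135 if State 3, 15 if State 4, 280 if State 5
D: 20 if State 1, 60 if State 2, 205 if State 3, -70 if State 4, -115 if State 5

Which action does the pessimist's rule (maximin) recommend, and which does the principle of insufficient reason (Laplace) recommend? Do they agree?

Row minima: A=-135, B=-140, C=-135, D=-115
Best worst-case = -115 → D.
Row averages: A=68, B=-91, C=69, D=20
Highest average = 69 → C.

maximin → D; laplace → C (disagree)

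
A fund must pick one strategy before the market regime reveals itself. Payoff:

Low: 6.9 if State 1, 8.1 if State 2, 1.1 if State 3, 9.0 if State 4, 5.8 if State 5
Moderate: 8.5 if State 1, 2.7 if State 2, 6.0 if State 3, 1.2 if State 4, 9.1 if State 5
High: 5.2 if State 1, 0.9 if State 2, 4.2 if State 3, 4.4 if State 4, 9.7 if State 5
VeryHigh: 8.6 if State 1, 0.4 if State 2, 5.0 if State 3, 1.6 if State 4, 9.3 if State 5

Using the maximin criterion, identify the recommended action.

Moderate

Row minima: Low=1.1, Moderate=1.2, High=0.9, VeryHigh=0.4
Best worst-case = 1.2 → Moderate.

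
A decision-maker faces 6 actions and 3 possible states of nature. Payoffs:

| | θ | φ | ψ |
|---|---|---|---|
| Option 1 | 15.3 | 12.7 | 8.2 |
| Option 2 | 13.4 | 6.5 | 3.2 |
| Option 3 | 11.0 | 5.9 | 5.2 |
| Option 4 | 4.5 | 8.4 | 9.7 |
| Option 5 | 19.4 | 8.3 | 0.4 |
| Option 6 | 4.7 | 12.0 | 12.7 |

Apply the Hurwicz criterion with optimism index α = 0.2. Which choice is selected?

Option 1

Option 1: 0.2·15.3 + 0.8·8.2 = 9.62
Option 2: 0.2·13.4 + 0.8·3.2 = 5.24
Option 3: 0.2·11.0 + 0.8·5.2 = 6.36
Option 4: 0.2·9.7 + 0.8·4.5 = 5.54
Option 5: 0.2·19.4 + 0.8·0.4 = 4.2
Option 6: 0.2·12.7 + 0.8·4.7 = 6.3
Highest Hurwicz score = 9.62 → Option 1.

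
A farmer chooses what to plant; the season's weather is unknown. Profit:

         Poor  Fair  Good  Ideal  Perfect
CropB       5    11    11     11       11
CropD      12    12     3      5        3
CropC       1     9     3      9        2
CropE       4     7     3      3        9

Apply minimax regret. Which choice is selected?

CropB

Column bests: Poor=12, Fair=12, Good=11, Ideal=11, Perfect=11.
CropB regrets: 7, 1, 0, 0, 0 → max 7
CropD regrets: 0, 0, 8, 6, 8 → max 8
CropC regrets: 11, 3, 8, 2, 9 → max 11
CropE regrets: 8, 5, 8, 8, 2 → max 8
Smallest max regret = 7 → CropB.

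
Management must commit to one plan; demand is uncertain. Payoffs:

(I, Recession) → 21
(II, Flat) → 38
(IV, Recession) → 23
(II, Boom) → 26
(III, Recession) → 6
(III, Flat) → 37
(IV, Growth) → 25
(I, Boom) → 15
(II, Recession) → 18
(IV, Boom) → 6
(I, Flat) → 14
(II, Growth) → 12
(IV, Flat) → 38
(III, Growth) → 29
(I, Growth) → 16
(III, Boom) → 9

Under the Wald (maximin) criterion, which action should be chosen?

I

Row minima: I=14, II=12, III=6, IV=6
Best worst-case = 14 → I.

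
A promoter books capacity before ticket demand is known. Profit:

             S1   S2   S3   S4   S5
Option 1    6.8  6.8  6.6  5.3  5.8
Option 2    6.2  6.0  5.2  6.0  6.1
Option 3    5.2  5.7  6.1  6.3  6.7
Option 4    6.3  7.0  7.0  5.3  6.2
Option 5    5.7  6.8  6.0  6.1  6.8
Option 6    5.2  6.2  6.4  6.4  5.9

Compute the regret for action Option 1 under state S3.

Best payoff under S3 is 7.0.
Regret = 7.0 − 6.6 = 0.4.

0.4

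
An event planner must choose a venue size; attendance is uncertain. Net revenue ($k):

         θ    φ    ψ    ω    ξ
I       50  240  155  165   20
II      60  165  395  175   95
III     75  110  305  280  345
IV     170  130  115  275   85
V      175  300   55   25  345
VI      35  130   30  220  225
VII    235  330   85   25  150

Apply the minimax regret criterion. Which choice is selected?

III

Column bests: θ=235, φ=330, ψ=395, ω=280, ξ=345.
I regrets: 185, 90, 240, 115, 325 → max 325
II regrets: 175, 165, 0, 105, 250 → max 250
III regrets: 160, 220, 90, 0, 0 → max 220
IV regrets: 65, 200, 280, 5, 260 → max 280
V regrets: 60, 30, 340, 255, 0 → max 340
VI regrets: 200, 200, 365, 60, 120 → max 365
VII regrets: 0, 0, 310, 255, 195 → max 310
Smallest max regret = 220 → III.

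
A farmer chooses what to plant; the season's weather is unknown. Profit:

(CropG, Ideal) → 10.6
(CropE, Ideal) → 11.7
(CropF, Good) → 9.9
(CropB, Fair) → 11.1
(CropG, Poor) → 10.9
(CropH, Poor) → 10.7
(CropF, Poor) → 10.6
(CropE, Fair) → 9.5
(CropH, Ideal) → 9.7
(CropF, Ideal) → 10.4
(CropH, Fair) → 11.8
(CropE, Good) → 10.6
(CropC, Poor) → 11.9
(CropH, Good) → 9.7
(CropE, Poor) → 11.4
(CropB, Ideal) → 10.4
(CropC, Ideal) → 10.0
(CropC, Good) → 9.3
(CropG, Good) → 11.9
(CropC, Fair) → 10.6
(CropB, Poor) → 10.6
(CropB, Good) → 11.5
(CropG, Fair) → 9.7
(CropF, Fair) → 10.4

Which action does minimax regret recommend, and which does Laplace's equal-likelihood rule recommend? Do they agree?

Column bests: Poor=11.9, Fair=11.8, Good=11.9, Ideal=11.7.
CropE regrets: 0.5, 2.3, 1.3, 0.0 → max 2.3
CropB regrets: 1.3, 0.7, 0.4, 1.3 → max 1.3
CropC regrets: 0.0, 1.2, 2.6, 1.7 → max 2.6
CropG regrets: 1.0, 2.1, 0.0, 1.1 → max 2.1
CropH regrets: 1.2, 0.0, 2.2, 2.0 → max 2.2
CropF regrets: 1.3, 1.4, 2.0, 1.3 → max 2.0
Smallest max regret = 1.3 → CropB.
Row averages: CropE=10.8, CropB=10.9, CropC=10.45, CropG=10.775, CropH=10.475, CropF=10.325
Highest average = 10.9 → CropB.

minimax regret → CropB; laplace → CropB (agree)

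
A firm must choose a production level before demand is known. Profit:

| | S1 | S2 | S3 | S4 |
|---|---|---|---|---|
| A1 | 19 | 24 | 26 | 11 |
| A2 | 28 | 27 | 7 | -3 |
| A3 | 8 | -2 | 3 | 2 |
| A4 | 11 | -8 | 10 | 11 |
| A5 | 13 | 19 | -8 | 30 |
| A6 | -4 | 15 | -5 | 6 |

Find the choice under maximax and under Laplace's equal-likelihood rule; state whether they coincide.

maximax → A5; laplace → A1 (disagree)

Row maxima: A1=26, A2=28, A3=8, A4=11, A5=30, A6=15
Best best-case = 30 → A5.
Row averages: A1=20, A2=14.75, A3=2.75, A4=6, A5=13.5, A6=3
Highest average = 20 → A1.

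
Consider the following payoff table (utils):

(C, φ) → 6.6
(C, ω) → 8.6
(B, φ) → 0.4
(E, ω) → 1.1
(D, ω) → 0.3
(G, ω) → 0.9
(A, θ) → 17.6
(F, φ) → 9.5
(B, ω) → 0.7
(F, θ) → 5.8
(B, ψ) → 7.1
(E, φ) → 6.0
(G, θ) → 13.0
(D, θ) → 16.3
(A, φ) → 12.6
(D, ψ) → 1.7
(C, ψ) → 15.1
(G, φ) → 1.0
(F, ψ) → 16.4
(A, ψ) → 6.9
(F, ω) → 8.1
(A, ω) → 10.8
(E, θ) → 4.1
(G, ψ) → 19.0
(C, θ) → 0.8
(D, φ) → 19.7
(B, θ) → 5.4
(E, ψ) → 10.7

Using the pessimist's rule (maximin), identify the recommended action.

Row minima: A=6.9, B=0.4, C=0.8, D=0.3, E=1.1, F=5.8, G=0.9
Best worst-case = 6.9 → A.

A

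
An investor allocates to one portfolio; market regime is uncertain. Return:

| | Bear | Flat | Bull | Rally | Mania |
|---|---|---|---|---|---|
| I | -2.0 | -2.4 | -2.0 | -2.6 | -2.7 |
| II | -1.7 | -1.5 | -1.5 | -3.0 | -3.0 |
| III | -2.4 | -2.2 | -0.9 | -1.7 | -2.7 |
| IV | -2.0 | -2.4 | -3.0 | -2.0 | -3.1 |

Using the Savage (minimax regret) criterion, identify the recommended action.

III

Column bests: Bear=-1.7, Flat=-1.5, Bull=-0.9, Rally=-1.7, Mania=-2.7.
I regrets: 0.3, 0.9, 1.1, 0.9, 0.0 → max 1.1
II regrets: 0.0, 0.0, 0.6, 1.3, 0.3 → max 1.3
III regrets: 0.7, 0.7, 0.0, 0.0, 0.0 → max 0.7
IV regrets: 0.3, 0.9, 2.1, 0.3, 0.4 → max 2.1
Smallest max regret = 0.7 → III.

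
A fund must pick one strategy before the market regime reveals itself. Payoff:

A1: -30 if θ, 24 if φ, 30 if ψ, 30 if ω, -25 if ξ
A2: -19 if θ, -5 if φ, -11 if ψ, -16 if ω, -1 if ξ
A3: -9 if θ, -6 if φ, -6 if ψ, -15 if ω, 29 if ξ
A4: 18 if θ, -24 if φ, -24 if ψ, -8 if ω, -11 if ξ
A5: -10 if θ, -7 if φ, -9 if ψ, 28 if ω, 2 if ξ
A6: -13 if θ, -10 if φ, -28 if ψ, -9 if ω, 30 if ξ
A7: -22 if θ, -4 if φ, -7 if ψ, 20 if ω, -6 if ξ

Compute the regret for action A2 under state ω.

46

Best payoff under ω is 30.
Regret = 30 − (-16) = 46.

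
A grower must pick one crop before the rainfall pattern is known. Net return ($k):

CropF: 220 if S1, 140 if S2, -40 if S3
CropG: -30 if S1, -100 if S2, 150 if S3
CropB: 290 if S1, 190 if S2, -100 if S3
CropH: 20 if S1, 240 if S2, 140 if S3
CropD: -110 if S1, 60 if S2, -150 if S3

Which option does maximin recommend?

CropH

Row minima: CropF=-40, CropG=-100, CropB=-100, CropH=20, CropD=-150
Best worst-case = 20 → CropH.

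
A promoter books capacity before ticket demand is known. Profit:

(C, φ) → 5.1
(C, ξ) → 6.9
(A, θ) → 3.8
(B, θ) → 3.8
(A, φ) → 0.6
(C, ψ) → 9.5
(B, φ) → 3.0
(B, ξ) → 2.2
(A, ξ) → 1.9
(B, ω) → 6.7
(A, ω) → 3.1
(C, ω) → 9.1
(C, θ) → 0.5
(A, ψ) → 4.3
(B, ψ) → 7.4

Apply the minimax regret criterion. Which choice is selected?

Column bests: θ=3.8, φ=5.1, ψ=9.5, ω=9.1, ξ=6.9.
A regrets: 0.0, 4.5, 5.2, 6.0, 5.0 → max 6.0
B regrets: 0.0, 2.1, 2.1, 2.4, 4.7 → max 4.7
C regrets: 3.3, 0.0, 0.0, 0.0, 0.0 → max 3.3
Smallest max regret = 3.3 → C.

C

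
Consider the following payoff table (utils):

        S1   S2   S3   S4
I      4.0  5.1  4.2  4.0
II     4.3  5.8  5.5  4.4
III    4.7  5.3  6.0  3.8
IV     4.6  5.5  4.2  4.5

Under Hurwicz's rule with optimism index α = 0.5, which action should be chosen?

II

I: 0.5·5.1 + 0.5·4.0 = 4.55
II: 0.5·5.8 + 0.5·4.3 = 5.05
III: 0.5·6.0 + 0.5·3.8 = 4.9
IV: 0.5·5.5 + 0.5·4.2 = 4.85
Highest Hurwicz score = 5.05 → II.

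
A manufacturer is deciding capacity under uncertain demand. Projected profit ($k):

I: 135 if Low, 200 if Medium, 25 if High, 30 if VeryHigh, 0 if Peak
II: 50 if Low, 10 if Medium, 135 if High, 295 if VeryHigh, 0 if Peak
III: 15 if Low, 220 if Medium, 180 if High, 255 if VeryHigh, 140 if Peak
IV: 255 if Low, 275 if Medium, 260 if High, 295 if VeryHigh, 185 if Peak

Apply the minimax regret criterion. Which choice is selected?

IV

Column bests: Low=255, Medium=275, High=260, VeryHigh=295, Peak=185.
I regrets: 120, 75, 235, 265, 185 → max 265
II regrets: 205, 265, 125, 0, 185 → max 265
III regrets: 240, 55, 80, 40, 45 → max 240
IV regrets: 0, 0, 0, 0, 0 → max 0
Smallest max regret = 0 → IV.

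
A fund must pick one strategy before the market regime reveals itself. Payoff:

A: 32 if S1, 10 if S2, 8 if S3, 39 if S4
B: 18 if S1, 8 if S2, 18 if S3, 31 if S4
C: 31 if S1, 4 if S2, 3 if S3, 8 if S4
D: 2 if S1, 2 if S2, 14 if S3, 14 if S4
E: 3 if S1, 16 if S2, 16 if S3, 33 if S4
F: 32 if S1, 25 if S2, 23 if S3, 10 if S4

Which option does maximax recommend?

Row maxima: A=39, B=31, C=31, D=14, E=33, F=32
Best best-case = 39 → A.

A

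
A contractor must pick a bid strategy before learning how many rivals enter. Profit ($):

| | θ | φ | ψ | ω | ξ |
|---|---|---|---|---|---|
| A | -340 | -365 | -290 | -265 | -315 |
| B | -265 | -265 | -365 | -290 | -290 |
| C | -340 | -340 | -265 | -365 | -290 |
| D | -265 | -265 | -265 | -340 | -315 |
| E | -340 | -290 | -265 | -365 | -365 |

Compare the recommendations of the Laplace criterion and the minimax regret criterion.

laplace → D; minimax regret → D (agree)

Row averages: A=-315, B=-295, C=-320, D=-290, E=-325
Highest average = -290 → D.
Column bests: θ=-265, φ=-265, ψ=-265, ω=-265, ξ=-290.
A regrets: 75, 100, 25, 0, 25 → max 100
B regrets: 0, 0, 100, 25, 0 → max 100
C regrets: 75, 75, 0, 100, 0 → max 100
D regrets: 0, 0, 0, 75, 25 → max 75
E regrets: 75, 25, 0, 100, 75 → max 100
Smallest max regret = 75 → D.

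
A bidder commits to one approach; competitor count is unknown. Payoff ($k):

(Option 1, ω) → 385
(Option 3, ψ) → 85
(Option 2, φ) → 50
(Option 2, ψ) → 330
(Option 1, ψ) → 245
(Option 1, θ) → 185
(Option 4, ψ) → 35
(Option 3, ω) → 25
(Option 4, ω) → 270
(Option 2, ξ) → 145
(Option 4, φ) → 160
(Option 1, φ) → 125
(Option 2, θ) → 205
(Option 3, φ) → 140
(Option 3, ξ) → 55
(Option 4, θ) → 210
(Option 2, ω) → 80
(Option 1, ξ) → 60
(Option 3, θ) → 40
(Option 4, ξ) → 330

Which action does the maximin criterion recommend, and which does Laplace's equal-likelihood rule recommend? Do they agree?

maximin → Option 1; laplace → Option 4 (disagree)

Row minima: Option 1=60, Option 2=50, Option 3=25, Option 4=35
Best worst-case = 60 → Option 1.
Row averages: Option 1=200, Option 2=162, Option 3=69, Option 4=201
Highest average = 201 → Option 4.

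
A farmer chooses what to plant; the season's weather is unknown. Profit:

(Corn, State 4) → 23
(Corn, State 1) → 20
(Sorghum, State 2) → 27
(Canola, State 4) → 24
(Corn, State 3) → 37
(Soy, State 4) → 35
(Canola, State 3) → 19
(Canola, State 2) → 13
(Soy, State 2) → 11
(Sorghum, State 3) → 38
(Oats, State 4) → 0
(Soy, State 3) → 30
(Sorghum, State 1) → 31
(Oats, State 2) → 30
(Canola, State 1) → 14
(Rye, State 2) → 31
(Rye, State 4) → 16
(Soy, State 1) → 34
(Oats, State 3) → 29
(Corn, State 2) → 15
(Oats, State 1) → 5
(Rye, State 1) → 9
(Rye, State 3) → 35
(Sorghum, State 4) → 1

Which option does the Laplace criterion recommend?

Row averages: Rye=22.75, Sorghum=24.25, Oats=16, Canola=17.5, Soy=27.5, Corn=23.75
Highest average = 27.5 → Soy.

Soy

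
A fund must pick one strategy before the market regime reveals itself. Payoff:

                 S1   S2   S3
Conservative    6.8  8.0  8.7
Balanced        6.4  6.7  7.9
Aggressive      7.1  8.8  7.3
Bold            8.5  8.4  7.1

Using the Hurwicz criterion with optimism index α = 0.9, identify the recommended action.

Aggressive

Conservative: 0.9·8.7 + 0.1·6.8 = 8.51
Balanced: 0.9·7.9 + 0.1·6.4 = 7.75
Aggressive: 0.9·8.8 + 0.1·7.1 = 8.63
Bold: 0.9·8.5 + 0.1·7.1 = 8.36
Highest Hurwicz score = 8.63 → Aggressive.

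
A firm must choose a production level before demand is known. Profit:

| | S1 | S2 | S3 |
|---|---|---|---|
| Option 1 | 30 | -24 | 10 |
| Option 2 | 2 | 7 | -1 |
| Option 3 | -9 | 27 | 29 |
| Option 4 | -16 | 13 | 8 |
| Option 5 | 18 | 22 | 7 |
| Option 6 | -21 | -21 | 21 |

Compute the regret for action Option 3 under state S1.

39

Best payoff under S1 is 30.
Regret = 30 − (-9) = 39.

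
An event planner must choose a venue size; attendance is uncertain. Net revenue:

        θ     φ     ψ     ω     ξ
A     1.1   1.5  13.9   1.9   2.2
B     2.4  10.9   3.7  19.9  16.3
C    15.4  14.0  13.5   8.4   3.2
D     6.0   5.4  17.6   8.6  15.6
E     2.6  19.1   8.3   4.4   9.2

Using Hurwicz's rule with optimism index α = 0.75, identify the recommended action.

B

A: 0.75·13.9 + 0.25·1.1 = 10.7
B: 0.75·19.9 + 0.25·2.4 = 15.525
C: 0.75·15.4 + 0.25·3.2 = 12.35
D: 0.75·17.6 + 0.25·5.4 = 14.55
E: 0.75·19.1 + 0.25·2.6 = 14.975
Highest Hurwicz score = 15.525 → B.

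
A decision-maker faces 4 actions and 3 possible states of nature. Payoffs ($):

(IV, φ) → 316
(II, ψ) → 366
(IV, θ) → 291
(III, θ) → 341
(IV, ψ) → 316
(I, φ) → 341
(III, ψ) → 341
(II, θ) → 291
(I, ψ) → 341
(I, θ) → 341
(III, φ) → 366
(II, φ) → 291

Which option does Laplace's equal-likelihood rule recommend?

III

Row averages: I=341, II=316, III=1048/3, IV=923/3
Highest average = 1048/3 → III.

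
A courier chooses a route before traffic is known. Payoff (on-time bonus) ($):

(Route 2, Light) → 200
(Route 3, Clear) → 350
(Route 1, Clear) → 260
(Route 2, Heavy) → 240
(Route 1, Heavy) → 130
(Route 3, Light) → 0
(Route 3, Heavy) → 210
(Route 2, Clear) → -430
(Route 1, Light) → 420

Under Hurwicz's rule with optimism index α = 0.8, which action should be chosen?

Route 1: 0.8·420 + 0.2·130 = 362
Route 2: 0.8·240 + 0.2·(-430) = 106
Route 3: 0.8·350 + 0.2·0 = 280
Highest Hurwicz score = 362 → Route 1.

Route 1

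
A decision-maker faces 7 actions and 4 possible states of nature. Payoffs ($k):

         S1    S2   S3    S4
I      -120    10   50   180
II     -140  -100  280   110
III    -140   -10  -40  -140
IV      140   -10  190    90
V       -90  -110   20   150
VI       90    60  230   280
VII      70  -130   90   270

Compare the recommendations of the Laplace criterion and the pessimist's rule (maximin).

Row averages: I=30, II=37.5, III=-82.5, IV=102.5, V=-7.5, VI=165, VII=75
Highest average = 165 → VI.
Row minima: I=-120, II=-140, III=-140, IV=-10, V=-110, VI=60, VII=-130
Best worst-case = 60 → VI.

laplace → VI; maximin → VI (agree)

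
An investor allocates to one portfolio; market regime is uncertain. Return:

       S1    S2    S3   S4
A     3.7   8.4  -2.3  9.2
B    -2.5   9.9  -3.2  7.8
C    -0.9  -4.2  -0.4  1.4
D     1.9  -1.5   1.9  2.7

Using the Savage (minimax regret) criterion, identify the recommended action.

Column bests: S1=3.7, S2=9.9, S3=1.9, S4=9.2.
A regrets: 0.0, 1.5, 4.2, 0.0 → max 4.2
B regrets: 6.2, 0.0, 5.1, 1.4 → max 6.2
C regrets: 4.6, 14.1, 2.3, 7.8 → max 14.1
D regrets: 1.8, 11.4, 0.0, 6.5 → max 11.4
Smallest max regret = 4.2 → A.

A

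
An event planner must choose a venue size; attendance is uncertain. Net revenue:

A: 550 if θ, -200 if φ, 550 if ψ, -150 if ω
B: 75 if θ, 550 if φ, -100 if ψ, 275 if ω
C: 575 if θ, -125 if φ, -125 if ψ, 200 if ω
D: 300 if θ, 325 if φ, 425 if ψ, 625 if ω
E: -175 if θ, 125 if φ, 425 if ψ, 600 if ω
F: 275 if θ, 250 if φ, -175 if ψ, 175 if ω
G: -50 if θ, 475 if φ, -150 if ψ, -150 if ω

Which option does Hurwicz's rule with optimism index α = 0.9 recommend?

D

A: 0.9·550 + 0.1·(-200) = 475
B: 0.9·550 + 0.1·(-100) = 485
C: 0.9·575 + 0.1·(-125) = 505
D: 0.9·625 + 0.1·300 = 592.5
E: 0.9·600 + 0.1·(-175) = 522.5
F: 0.9·275 + 0.1·(-175) = 230
G: 0.9·475 + 0.1·(-150) = 412.5
Highest Hurwicz score = 592.5 → D.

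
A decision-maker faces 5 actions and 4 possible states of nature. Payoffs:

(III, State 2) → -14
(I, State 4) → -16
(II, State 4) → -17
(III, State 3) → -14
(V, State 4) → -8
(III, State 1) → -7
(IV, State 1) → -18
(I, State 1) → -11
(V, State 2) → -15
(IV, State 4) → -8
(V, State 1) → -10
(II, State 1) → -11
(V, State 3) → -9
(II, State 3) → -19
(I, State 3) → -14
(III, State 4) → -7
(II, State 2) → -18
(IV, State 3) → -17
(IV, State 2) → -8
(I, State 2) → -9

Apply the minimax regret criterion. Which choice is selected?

Column bests: State 1=-7, State 2=-8, State 3=-9, State 4=-7.
I regrets: 4, 1, 5, 9 → max 9
II regrets: 4, 10, 10, 10 → max 10
III regrets: 0, 6, 5, 0 → max 6
IV regrets: 11, 0, 8, 1 → max 11
V regrets: 3, 7, 0, 1 → max 7
Smallest max regret = 6 → III.

III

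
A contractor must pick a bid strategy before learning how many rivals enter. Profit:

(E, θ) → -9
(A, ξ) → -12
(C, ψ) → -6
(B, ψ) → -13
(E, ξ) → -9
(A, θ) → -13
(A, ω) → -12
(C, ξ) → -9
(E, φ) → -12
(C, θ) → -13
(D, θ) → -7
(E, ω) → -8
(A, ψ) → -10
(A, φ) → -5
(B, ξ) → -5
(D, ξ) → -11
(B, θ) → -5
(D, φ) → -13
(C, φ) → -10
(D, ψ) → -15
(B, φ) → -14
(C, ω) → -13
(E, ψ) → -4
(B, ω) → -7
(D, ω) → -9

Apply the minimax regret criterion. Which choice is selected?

E

Column bests: θ=-5, φ=-5, ψ=-4, ω=-7, ξ=-5.
A regrets: 8, 0, 6, 5, 7 → max 8
B regrets: 0, 9, 9, 0, 0 → max 9
C regrets: 8, 5, 2, 6, 4 → max 8
D regrets: 2, 8, 11, 2, 6 → max 11
E regrets: 4, 7, 0, 1, 4 → max 7
Smallest max regret = 7 → E.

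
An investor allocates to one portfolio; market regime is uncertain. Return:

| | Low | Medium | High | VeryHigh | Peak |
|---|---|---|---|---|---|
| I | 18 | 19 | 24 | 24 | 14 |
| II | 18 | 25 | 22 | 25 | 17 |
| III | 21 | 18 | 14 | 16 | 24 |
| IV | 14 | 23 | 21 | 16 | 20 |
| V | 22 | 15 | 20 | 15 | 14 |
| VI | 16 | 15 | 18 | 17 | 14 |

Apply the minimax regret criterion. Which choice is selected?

II

Column bests: Low=22, Medium=25, High=24, VeryHigh=25, Peak=24.
I regrets: 4, 6, 0, 1, 10 → max 10
II regrets: 4, 0, 2, 0, 7 → max 7
III regrets: 1, 7, 10, 9, 0 → max 10
IV regrets: 8, 2, 3, 9, 4 → max 9
V regrets: 0, 10, 4, 10, 10 → max 10
VI regrets: 6, 10, 6, 8, 10 → max 10
Smallest max regret = 7 → II.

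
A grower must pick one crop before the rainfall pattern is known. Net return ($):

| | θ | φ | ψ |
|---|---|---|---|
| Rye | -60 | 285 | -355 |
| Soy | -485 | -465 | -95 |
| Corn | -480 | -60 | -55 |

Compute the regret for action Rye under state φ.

0

Best payoff under φ is 285.
Regret = 285 − 285 = 0.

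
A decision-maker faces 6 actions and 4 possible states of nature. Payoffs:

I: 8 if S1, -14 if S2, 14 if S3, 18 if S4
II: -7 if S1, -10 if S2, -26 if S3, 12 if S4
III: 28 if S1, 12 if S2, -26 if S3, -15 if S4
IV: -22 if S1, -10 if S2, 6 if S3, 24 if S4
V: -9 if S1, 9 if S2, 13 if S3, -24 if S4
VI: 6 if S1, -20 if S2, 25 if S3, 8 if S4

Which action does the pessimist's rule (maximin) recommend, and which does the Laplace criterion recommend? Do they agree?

maximin → I; laplace → I (agree)

Row minima: I=-14, II=-26, III=-26, IV=-22, V=-24, VI=-20
Best worst-case = -14 → I.
Row averages: I=6.5, II=-7.75, III=-0.25, IV=-0.5, V=-2.75, VI=4.75
Highest average = 6.5 → I.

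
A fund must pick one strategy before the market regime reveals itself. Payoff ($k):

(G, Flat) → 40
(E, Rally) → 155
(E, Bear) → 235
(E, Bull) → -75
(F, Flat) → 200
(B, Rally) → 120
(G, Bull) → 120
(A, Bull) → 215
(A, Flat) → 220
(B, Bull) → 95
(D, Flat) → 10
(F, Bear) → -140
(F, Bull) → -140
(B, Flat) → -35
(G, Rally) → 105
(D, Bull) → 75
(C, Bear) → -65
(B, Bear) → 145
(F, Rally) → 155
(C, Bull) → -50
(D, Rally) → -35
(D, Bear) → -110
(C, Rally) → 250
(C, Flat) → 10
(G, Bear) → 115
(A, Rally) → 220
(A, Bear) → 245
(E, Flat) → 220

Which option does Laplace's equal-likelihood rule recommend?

Row averages: A=225, B=81.25, C=36.25, D=-15, E=133.75, F=18.75, G=95
Highest average = 225 → A.

A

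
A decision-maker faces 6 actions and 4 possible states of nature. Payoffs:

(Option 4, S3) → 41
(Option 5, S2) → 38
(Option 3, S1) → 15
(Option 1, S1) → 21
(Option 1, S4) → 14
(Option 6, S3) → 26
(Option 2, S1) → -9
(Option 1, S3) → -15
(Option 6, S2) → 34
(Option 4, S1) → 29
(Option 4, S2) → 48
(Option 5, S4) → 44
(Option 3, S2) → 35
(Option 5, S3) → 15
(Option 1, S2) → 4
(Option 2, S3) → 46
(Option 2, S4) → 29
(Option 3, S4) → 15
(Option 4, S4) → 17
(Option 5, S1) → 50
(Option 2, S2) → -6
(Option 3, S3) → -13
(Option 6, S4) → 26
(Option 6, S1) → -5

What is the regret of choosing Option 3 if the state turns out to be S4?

29

Best payoff under S4 is 44.
Regret = 44 − 15 = 29.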